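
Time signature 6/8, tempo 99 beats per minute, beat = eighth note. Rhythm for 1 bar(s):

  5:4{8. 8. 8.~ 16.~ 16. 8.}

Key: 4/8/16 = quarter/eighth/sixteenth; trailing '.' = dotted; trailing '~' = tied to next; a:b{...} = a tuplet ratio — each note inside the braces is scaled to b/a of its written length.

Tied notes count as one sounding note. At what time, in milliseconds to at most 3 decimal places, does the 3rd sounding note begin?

note 3 onset = 12/5b = 1454.545ms

1. 0.0ms @ 0 + 727.273ms (6/5)
2. 727.273ms @ 6/5 + 727.273ms (6/5)
3. 1454.545ms @ 12/5 + 1454.545ms (12/5)
4. 2909.091ms @ 24/5 + 727.273ms (6/5)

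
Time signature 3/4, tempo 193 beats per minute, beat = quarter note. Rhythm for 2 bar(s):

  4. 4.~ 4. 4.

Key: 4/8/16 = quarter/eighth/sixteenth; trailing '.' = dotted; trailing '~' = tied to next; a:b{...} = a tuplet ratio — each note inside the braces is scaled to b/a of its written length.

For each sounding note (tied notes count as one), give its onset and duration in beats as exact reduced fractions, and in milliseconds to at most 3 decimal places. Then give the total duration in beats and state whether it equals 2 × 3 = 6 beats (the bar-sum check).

1) 0.0ms=0b +466.321ms=3/2b
2) 466.321ms=3/2b +932.642ms=3b
3) 1398.964ms=9/2b +466.321ms=3/2b
Σ=6b of 6 (193bpm 3/4) — PASS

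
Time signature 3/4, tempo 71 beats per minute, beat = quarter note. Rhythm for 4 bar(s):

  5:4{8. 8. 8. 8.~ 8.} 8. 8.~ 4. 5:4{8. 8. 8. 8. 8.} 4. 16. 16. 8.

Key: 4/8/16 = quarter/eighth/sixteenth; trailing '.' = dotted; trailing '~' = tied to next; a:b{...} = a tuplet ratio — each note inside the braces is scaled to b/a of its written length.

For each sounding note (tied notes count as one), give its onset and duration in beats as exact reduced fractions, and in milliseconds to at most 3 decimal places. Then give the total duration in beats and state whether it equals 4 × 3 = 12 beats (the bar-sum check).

1) 0.0ms=0b +507.042ms=3/5b
2) 507.042ms=3/5b +507.042ms=3/5b
3) 1014.085ms=6/5b +507.042ms=3/5b
4) 1521.127ms=9/5b +1014.085ms=6/5b
5) 2535.211ms=3b +633.803ms=3/4b
6) 3169.014ms=15/4b +1901.408ms=9/4b
7) 5070.423ms=6b +507.042ms=3/5b
8) 5577.465ms=33/5b +507.042ms=3/5b
9) 6084.507ms=36/5b +507.042ms=3/5b
10) 6591.549ms=39/5b +507.042ms=3/5b
11) 7098.592ms=42/5b +507.042ms=3/5b
12) 7605.634ms=9b +1267.606ms=3/2b
13) 8873.239ms=21/2b +316.901ms=3/8b
14) 9190.141ms=87/8b +316.901ms=3/8b
15) 9507.042ms=45/4b +633.803ms=3/4b
Σ=12b of 12 (71bpm 3/4) — PASS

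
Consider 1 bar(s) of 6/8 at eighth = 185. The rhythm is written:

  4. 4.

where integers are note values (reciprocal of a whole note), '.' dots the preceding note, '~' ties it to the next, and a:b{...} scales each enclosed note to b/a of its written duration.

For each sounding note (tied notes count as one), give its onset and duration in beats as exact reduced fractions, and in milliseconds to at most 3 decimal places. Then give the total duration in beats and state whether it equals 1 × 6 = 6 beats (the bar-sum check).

1) 0.0ms=0b +972.973ms=3b
2) 972.973ms=3b +972.973ms=3b
Σ=6b of 6 (185bpm 6/8) — PASS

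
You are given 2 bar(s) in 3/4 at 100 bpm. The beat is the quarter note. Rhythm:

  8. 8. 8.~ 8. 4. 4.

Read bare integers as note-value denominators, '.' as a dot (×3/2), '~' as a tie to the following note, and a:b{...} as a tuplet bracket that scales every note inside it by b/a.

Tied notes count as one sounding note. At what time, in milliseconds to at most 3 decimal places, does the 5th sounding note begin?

note 5 onset = 9/2b = 2700.0ms

1. 0.0ms @ 0 + 450.0ms (3/4)
2. 450.0ms @ 3/4 + 450.0ms (3/4)
3. 900.0ms @ 3/2 + 900.0ms (3/2)
4. 1800.0ms @ 3 + 900.0ms (3/2)
5. 2700.0ms @ 9/2 + 900.0ms (3/2)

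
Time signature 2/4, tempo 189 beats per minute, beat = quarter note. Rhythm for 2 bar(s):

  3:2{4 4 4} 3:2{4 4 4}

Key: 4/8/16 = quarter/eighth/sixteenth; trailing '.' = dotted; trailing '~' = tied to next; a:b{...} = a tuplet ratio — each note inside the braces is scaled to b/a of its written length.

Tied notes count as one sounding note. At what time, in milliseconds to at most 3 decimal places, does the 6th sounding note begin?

note 6 onset = 10/3b = 1058.201ms

1. 0.0ms @ 0 + 211.64ms (2/3)
2. 211.64ms @ 2/3 + 211.64ms (2/3)
3. 423.28ms @ 4/3 + 211.64ms (2/3)
4. 634.921ms @ 2 + 211.64ms (2/3)
5. 846.561ms @ 8/3 + 211.64ms (2/3)
6. 1058.201ms @ 10/3 + 211.64ms (2/3)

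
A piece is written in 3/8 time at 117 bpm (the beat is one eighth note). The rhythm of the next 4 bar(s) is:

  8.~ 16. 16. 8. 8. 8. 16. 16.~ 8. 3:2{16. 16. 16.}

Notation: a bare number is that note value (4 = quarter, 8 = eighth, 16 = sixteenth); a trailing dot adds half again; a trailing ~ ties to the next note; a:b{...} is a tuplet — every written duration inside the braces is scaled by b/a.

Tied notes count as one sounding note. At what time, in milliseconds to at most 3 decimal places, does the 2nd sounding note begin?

note 2 onset = 9/4b = 1153.846ms

1. 0.0ms @ 0 + 1153.846ms (9/4)
2. 1153.846ms @ 9/4 + 384.615ms (3/4)
3. 1538.462ms @ 3 + 769.231ms (3/2)
4. 2307.692ms @ 9/2 + 769.231ms (3/2)
5. 3076.923ms @ 6 + 769.231ms (3/2)
6. 3846.154ms @ 15/2 + 384.615ms (3/4)
7. 4230.769ms @ 33/4 + 1153.846ms (9/4)
8. 5384.615ms @ 21/2 + 256.41ms (1/2)
9. 5641.026ms @ 11 + 256.41ms (1/2)
10. 5897.436ms @ 23/2 + 256.41ms (1/2)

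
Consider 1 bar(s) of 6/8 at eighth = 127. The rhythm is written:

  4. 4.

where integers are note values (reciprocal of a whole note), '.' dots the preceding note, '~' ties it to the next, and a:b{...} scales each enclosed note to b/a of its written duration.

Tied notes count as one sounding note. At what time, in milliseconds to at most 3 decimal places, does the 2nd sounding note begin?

1. 0.0ms @ 0 + 1417.323ms (3)
2. 1417.323ms @ 3 + 1417.323ms (3)

note 2 onset = 3b = 1417.323ms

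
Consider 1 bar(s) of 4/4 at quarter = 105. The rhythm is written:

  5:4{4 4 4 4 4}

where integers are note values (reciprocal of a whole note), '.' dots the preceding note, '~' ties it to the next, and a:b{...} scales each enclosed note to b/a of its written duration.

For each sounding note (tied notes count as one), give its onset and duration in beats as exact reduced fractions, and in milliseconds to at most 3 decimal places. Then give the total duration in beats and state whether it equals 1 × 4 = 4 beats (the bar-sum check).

1) 0.0ms=0b +457.143ms=4/5b
2) 457.143ms=4/5b +457.143ms=4/5b
3) 914.286ms=8/5b +457.143ms=4/5b
4) 1371.429ms=12/5b +457.143ms=4/5b
5) 1828.571ms=16/5b +457.143ms=4/5b
Σ=4b of 4 (105bpm 4/4) — PASS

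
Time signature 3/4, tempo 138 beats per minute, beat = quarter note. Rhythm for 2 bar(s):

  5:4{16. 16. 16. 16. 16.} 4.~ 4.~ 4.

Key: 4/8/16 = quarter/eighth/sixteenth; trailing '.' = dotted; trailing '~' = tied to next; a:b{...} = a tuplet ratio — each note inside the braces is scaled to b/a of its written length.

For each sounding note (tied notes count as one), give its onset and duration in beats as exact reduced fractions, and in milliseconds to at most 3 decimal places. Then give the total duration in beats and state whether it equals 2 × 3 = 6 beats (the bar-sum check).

1) 0.0ms=0b +130.435ms=3/10b
2) 130.435ms=3/10b +130.435ms=3/10b
3) 260.87ms=3/5b +130.435ms=3/10b
4) 391.304ms=9/10b +130.435ms=3/10b
5) 521.739ms=6/5b +130.435ms=3/10b
6) 652.174ms=3/2b +1956.522ms=9/2b
Σ=6b of 6 (138bpm 3/4) — PASS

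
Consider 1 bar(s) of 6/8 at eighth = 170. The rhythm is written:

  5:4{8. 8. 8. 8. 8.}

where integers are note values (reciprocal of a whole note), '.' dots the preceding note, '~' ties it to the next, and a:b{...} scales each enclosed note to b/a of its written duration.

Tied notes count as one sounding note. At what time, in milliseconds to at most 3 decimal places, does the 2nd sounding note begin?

note 2 onset = 6/5b = 423.529ms

1. 0.0ms @ 0 + 423.529ms (6/5)
2. 423.529ms @ 6/5 + 423.529ms (6/5)
3. 847.059ms @ 12/5 + 423.529ms (6/5)
4. 1270.588ms @ 18/5 + 423.529ms (6/5)
5. 1694.118ms @ 24/5 + 423.529ms (6/5)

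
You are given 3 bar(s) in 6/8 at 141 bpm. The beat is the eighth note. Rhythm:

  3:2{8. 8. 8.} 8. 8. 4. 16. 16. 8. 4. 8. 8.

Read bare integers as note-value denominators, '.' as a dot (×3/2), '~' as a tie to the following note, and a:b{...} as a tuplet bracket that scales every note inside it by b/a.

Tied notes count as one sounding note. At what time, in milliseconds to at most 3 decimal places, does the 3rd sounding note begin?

note 3 onset = 2b = 851.064ms

1. 0.0ms @ 0 + 425.532ms (1)
2. 425.532ms @ 1 + 425.532ms (1)
3. 851.064ms @ 2 + 425.532ms (1)
4. 1276.596ms @ 3 + 638.298ms (3/2)
5. 1914.894ms @ 9/2 + 638.298ms (3/2)
6. 2553.191ms @ 6 + 1276.596ms (3)
7. 3829.787ms @ 9 + 319.149ms (3/4)
8. 4148.936ms @ 39/4 + 319.149ms (3/4)
9. 4468.085ms @ 21/2 + 638.298ms (3/2)
10. 5106.383ms @ 12 + 1276.596ms (3)
11. 6382.979ms @ 15 + 638.298ms (3/2)
12. 7021.277ms @ 33/2 + 638.298ms (3/2)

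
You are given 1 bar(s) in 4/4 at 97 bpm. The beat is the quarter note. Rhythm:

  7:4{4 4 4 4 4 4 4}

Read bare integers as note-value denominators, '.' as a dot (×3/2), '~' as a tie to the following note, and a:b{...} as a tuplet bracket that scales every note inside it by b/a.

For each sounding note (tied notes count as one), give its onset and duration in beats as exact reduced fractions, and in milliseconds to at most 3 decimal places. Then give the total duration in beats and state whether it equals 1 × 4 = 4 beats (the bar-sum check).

1) 0.0ms=0b +353.461ms=4/7b
2) 353.461ms=4/7b +353.461ms=4/7b
3) 706.922ms=8/7b +353.461ms=4/7b
4) 1060.383ms=12/7b +353.461ms=4/7b
5) 1413.844ms=16/7b +353.461ms=4/7b
6) 1767.305ms=20/7b +353.461ms=4/7b
7) 2120.766ms=24/7b +353.461ms=4/7b
Σ=4b of 4 (97bpm 4/4) — PASS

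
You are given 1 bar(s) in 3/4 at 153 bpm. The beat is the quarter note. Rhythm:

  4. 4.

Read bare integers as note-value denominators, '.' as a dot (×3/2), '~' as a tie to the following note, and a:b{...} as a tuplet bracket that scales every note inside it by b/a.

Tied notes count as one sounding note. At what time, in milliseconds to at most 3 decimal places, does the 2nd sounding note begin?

1. 0.0ms @ 0 + 588.235ms (3/2)
2. 588.235ms @ 3/2 + 588.235ms (3/2)

note 2 onset = 3/2b = 588.235ms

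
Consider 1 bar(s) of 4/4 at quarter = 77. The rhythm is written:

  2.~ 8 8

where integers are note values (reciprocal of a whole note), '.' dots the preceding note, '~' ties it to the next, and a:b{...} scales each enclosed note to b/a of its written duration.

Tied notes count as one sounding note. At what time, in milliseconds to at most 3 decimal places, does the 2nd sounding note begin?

1. 0.0ms @ 0 + 2727.273ms (7/2)
2. 2727.273ms @ 7/2 + 389.61ms (1/2)

note 2 onset = 7/2b = 2727.273ms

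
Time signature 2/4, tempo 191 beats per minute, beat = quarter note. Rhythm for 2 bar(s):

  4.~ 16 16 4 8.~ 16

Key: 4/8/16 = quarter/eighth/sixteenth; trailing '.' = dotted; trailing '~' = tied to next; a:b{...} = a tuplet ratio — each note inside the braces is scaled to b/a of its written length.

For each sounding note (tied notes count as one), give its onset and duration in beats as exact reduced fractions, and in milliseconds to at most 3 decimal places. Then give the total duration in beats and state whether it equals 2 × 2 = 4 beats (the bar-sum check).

1) 0.0ms=0b +549.738ms=7/4b
2) 549.738ms=7/4b +78.534ms=1/4b
3) 628.272ms=2b +314.136ms=1b
4) 942.408ms=3b +314.136ms=1b
Σ=4b of 4 (191bpm 2/4) — PASS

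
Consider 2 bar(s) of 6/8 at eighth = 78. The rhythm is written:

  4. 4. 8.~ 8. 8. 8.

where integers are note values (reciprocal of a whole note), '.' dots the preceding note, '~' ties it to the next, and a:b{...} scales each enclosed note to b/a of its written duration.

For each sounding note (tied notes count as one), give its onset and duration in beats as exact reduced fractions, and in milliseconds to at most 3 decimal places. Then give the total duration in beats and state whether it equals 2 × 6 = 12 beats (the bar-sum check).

1) 0.0ms=0b +2307.692ms=3b
2) 2307.692ms=3b +2307.692ms=3b
3) 4615.385ms=6b +2307.692ms=3b
4) 6923.077ms=9b +1153.846ms=3/2b
5) 8076.923ms=21/2b +1153.846ms=3/2b
Σ=12b of 12 (78bpm 6/8) — PASS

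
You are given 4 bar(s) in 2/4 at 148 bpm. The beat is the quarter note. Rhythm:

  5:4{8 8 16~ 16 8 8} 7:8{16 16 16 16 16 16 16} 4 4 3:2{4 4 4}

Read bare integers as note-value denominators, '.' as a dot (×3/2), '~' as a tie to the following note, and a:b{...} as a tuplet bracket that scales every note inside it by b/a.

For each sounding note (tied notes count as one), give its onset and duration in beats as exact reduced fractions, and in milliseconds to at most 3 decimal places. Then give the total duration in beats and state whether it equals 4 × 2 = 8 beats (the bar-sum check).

1) 0.0ms=0b +162.162ms=2/5b
2) 162.162ms=2/5b +162.162ms=2/5b
3) 324.324ms=4/5b +162.162ms=2/5b
4) 486.486ms=6/5b +162.162ms=2/5b
5) 648.649ms=8/5b +162.162ms=2/5b
6) 810.811ms=2b +115.83ms=2/7b
7) 926.641ms=16/7b +115.83ms=2/7b
8) 1042.471ms=18/7b +115.83ms=2/7b
9) 1158.301ms=20/7b +115.83ms=2/7b
10) 1274.131ms=22/7b +115.83ms=2/7b
11) 1389.961ms=24/7b +115.83ms=2/7b
12) 1505.792ms=26/7b +115.83ms=2/7b
13) 1621.622ms=4b +405.405ms=1b
14) 2027.027ms=5b +405.405ms=1b
15) 2432.432ms=6b +270.27ms=2/3b
16) 2702.703ms=20/3b +270.27ms=2/3b
17) 2972.973ms=22/3b +270.27ms=2/3b
Σ=8b of 8 (148bpm 2/4) — PASS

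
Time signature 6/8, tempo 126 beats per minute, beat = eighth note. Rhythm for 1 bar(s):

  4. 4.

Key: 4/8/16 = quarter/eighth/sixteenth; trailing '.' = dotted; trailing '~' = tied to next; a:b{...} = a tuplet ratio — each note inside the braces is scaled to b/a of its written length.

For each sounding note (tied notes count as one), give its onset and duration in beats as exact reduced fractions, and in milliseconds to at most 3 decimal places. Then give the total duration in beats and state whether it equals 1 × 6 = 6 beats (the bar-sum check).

1) 0.0ms=0b +1428.571ms=3b
2) 1428.571ms=3b +1428.571ms=3b
Σ=6b of 6 (126bpm 6/8) — PASS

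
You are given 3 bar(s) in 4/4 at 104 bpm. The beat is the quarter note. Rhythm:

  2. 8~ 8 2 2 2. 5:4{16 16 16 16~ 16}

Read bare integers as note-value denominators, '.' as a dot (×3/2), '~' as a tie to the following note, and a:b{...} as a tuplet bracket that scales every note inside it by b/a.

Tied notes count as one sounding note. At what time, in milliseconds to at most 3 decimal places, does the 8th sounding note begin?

note 8 onset = 57/5b = 6576.923ms

1. 0.0ms @ 0 + 1730.769ms (3)
2. 1730.769ms @ 3 + 576.923ms (1)
3. 2307.692ms @ 4 + 1153.846ms (2)
4. 3461.538ms @ 6 + 1153.846ms (2)
5. 4615.385ms @ 8 + 1730.769ms (3)
6. 6346.154ms @ 11 + 115.385ms (1/5)
7. 6461.538ms @ 56/5 + 115.385ms (1/5)
8. 6576.923ms @ 57/5 + 115.385ms (1/5)
9. 6692.308ms @ 58/5 + 230.769ms (2/5)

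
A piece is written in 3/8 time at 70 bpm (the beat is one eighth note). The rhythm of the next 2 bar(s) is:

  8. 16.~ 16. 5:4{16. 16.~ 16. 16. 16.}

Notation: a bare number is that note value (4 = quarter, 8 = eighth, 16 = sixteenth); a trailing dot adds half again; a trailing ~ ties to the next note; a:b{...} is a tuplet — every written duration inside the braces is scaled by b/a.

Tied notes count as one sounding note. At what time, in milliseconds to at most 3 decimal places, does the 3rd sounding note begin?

1. 0.0ms @ 0 + 1285.714ms (3/2)
2. 1285.714ms @ 3/2 + 1285.714ms (3/2)
3. 2571.429ms @ 3 + 514.286ms (3/5)
4. 3085.714ms @ 18/5 + 1028.571ms (6/5)
5. 4114.286ms @ 24/5 + 514.286ms (3/5)
6. 4628.571ms @ 27/5 + 514.286ms (3/5)

note 3 onset = 3b = 2571.429ms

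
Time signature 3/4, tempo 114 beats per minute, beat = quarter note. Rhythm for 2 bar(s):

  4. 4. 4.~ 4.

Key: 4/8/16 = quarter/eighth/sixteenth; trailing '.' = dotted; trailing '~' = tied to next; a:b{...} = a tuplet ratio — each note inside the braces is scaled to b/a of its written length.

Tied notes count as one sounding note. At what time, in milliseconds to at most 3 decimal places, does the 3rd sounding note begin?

1. 0.0ms @ 0 + 789.474ms (3/2)
2. 789.474ms @ 3/2 + 789.474ms (3/2)
3. 1578.947ms @ 3 + 1578.947ms (3)

note 3 onset = 3b = 1578.947ms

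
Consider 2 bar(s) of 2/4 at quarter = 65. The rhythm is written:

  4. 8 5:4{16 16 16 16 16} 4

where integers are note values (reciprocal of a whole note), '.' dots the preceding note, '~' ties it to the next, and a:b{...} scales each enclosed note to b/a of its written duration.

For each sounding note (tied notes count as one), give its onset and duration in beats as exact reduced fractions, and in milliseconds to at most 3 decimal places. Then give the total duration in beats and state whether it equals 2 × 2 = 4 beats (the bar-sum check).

1) 0.0ms=0b +1384.615ms=3/2b
2) 1384.615ms=3/2b +461.538ms=1/2b
3) 1846.154ms=2b +184.615ms=1/5b
4) 2030.769ms=11/5b +184.615ms=1/5b
5) 2215.385ms=12/5b +184.615ms=1/5b
6) 2400.0ms=13/5b +184.615ms=1/5b
7) 2584.615ms=14/5b +184.615ms=1/5b
8) 2769.231ms=3b +923.077ms=1b
Σ=4b of 4 (65bpm 2/4) — PASS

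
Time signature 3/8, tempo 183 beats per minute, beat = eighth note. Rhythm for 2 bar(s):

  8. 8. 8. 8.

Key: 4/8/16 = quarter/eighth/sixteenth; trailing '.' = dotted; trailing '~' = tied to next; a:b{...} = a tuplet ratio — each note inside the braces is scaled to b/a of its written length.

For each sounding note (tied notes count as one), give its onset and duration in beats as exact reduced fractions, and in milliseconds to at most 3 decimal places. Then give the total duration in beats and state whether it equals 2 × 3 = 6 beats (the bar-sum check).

1) 0.0ms=0b +491.803ms=3/2b
2) 491.803ms=3/2b +491.803ms=3/2b
3) 983.607ms=3b +491.803ms=3/2b
4) 1475.41ms=9/2b +491.803ms=3/2b
Σ=6b of 6 (183bpm 3/8) — PASS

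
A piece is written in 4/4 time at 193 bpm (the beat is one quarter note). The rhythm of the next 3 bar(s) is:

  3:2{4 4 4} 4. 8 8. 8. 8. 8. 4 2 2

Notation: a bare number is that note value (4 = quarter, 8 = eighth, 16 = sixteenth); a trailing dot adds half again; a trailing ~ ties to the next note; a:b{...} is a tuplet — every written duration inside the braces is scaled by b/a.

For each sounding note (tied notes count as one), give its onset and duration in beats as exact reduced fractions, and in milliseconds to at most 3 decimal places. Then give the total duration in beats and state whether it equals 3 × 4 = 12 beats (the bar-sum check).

1) 0.0ms=0b +207.254ms=2/3b
2) 207.254ms=2/3b +207.254ms=2/3b
3) 414.508ms=4/3b +207.254ms=2/3b
4) 621.762ms=2b +466.321ms=3/2b
5) 1088.083ms=7/2b +155.44ms=1/2b
6) 1243.523ms=4b +233.161ms=3/4b
7) 1476.684ms=19/4b +233.161ms=3/4b
8) 1709.845ms=11/2b +233.161ms=3/4b
9) 1943.005ms=25/4b +233.161ms=3/4b
10) 2176.166ms=7b +310.881ms=1b
11) 2487.047ms=8b +621.762ms=2b
12) 3108.808ms=10b +621.762ms=2b
Σ=12b of 12 (193bpm 4/4) — PASS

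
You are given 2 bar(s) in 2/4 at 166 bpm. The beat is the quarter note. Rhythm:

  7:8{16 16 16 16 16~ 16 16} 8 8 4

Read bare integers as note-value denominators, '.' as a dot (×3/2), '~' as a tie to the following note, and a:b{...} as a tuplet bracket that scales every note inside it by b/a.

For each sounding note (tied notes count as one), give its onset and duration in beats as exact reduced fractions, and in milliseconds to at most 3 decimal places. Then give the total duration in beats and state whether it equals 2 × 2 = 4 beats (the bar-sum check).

1) 0.0ms=0b +103.27ms=2/7b
2) 103.27ms=2/7b +103.27ms=2/7b
3) 206.54ms=4/7b +103.27ms=2/7b
4) 309.811ms=6/7b +103.27ms=2/7b
5) 413.081ms=8/7b +206.54ms=4/7b
6) 619.621ms=12/7b +103.27ms=2/7b
7) 722.892ms=2b +180.723ms=1/2b
8) 903.614ms=5/2b +180.723ms=1/2b
9) 1084.337ms=3b +361.446ms=1b
Σ=4b of 4 (166bpm 2/4) — PASS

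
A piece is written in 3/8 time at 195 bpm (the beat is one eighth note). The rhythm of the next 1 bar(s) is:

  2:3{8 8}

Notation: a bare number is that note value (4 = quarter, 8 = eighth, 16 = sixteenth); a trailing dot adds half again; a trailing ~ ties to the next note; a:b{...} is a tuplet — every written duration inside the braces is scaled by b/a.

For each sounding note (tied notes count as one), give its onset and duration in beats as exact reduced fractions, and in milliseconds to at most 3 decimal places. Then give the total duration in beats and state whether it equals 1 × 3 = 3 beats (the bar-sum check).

1) 0.0ms=0b +461.538ms=3/2b
2) 461.538ms=3/2b +461.538ms=3/2b
Σ=3b of 3 (195bpm 3/8) — PASS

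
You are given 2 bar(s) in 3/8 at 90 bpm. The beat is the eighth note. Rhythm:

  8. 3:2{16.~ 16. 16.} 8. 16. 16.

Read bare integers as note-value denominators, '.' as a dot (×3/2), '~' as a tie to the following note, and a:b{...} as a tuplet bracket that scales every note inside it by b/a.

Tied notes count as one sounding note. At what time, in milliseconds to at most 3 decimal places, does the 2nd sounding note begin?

note 2 onset = 3/2b = 1000.0ms

1. 0.0ms @ 0 + 1000.0ms (3/2)
2. 1000.0ms @ 3/2 + 666.667ms (1)
3. 1666.667ms @ 5/2 + 333.333ms (1/2)
4. 2000.0ms @ 3 + 1000.0ms (3/2)
5. 3000.0ms @ 9/2 + 500.0ms (3/4)
6. 3500.0ms @ 21/4 + 500.0ms (3/4)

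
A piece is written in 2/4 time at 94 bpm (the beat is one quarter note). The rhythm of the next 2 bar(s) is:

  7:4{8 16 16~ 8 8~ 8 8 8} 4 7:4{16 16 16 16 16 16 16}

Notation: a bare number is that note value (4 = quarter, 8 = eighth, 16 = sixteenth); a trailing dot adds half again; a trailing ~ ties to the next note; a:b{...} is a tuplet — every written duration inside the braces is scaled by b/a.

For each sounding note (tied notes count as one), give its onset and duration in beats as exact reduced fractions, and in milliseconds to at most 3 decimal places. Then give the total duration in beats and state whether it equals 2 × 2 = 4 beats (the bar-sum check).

1) 0.0ms=0b +182.371ms=2/7b
2) 182.371ms=2/7b +91.185ms=1/7b
3) 273.556ms=3/7b +273.556ms=3/7b
4) 547.112ms=6/7b +364.742ms=4/7b
5) 911.854ms=10/7b +182.371ms=2/7b
6) 1094.225ms=12/7b +182.371ms=2/7b
7) 1276.596ms=2b +638.298ms=1b
8) 1914.894ms=3b +91.185ms=1/7b
9) 2006.079ms=22/7b +91.185ms=1/7b
10) 2097.264ms=23/7b +91.185ms=1/7b
11) 2188.45ms=24/7b +91.185ms=1/7b
12) 2279.635ms=25/7b +91.185ms=1/7b
13) 2370.821ms=26/7b +91.185ms=1/7b
14) 2462.006ms=27/7b +91.185ms=1/7b
Σ=4b of 4 (94bpm 2/4) — PASS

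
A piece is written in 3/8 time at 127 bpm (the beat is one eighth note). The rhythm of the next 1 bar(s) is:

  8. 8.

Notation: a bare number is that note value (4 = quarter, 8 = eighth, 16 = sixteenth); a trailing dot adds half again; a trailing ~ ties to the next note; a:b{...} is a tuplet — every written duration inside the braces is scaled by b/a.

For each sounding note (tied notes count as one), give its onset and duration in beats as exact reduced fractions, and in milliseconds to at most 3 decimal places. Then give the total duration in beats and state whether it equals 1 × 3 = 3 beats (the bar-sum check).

1) 0.0ms=0b +708.661ms=3/2b
2) 708.661ms=3/2b +708.661ms=3/2b
Σ=3b of 3 (127bpm 3/8) — PASS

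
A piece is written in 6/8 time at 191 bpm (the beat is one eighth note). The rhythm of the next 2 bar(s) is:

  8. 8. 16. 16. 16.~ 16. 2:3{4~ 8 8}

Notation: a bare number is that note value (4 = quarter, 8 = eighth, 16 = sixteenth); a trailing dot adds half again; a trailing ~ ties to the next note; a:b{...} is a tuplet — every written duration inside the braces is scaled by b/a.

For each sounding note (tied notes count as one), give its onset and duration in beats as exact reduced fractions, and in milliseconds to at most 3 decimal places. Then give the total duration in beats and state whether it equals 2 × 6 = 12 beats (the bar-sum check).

1) 0.0ms=0b +471.204ms=3/2b
2) 471.204ms=3/2b +471.204ms=3/2b
3) 942.408ms=3b +235.602ms=3/4b
4) 1178.01ms=15/4b +235.602ms=3/4b
5) 1413.613ms=9/2b +471.204ms=3/2b
6) 1884.817ms=6b +1413.613ms=9/2b
7) 3298.429ms=21/2b +471.204ms=3/2b
Σ=12b of 12 (191bpm 6/8) — PASS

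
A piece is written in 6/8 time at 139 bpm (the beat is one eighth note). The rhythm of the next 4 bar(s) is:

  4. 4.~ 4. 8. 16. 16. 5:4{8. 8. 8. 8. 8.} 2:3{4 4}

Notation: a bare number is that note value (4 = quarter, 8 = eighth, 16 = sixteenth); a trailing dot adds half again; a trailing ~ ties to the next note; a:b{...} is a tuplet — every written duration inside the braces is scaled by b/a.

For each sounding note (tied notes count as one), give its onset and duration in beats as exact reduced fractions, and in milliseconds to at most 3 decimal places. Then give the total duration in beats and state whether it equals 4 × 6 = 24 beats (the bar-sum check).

1) 0.0ms=0b +1294.964ms=3b
2) 1294.964ms=3b +2589.928ms=6b
3) 3884.892ms=9b +647.482ms=3/2b
4) 4532.374ms=21/2b +323.741ms=3/4b
5) 4856.115ms=45/4b +323.741ms=3/4b
6) 5179.856ms=12b +517.986ms=6/5b
7) 5697.842ms=66/5b +517.986ms=6/5b
8) 6215.827ms=72/5b +517.986ms=6/5b
9) 6733.813ms=78/5b +517.986ms=6/5b
10) 7251.799ms=84/5b +517.986ms=6/5b
11) 7769.784ms=18b +1294.964ms=3b
12) 9064.748ms=21b +1294.964ms=3b
Σ=24b of 24 (139bpm 6/8) — PASS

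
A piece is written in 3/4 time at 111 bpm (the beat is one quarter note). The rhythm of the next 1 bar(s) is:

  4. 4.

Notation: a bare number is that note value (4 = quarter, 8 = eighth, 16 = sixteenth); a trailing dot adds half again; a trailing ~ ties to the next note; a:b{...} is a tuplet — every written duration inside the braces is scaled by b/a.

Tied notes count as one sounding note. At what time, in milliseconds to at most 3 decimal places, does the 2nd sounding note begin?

1. 0.0ms @ 0 + 810.811ms (3/2)
2. 810.811ms @ 3/2 + 810.811ms (3/2)

note 2 onset = 3/2b = 810.811ms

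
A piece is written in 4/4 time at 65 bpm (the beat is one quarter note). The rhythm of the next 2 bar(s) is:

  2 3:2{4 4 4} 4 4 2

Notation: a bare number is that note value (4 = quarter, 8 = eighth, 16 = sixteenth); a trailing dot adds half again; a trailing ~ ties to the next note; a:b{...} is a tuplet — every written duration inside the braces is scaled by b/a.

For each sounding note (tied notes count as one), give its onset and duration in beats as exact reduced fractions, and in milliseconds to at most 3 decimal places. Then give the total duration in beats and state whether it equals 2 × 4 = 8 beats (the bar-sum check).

1) 0.0ms=0b +1846.154ms=2b
2) 1846.154ms=2b +615.385ms=2/3b
3) 2461.538ms=8/3b +615.385ms=2/3b
4) 3076.923ms=10/3b +615.385ms=2/3b
5) 3692.308ms=4b +923.077ms=1b
6) 4615.385ms=5b +923.077ms=1b
7) 5538.462ms=6b +1846.154ms=2b
Σ=8b of 8 (65bpm 4/4) — PASS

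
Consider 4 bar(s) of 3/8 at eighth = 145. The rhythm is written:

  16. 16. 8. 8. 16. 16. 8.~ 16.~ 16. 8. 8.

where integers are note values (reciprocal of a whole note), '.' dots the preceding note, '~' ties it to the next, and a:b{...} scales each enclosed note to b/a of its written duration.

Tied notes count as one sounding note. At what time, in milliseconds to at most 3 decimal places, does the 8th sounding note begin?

1. 0.0ms @ 0 + 310.345ms (3/4)
2. 310.345ms @ 3/4 + 310.345ms (3/4)
3. 620.69ms @ 3/2 + 620.69ms (3/2)
4. 1241.379ms @ 3 + 620.69ms (3/2)
5. 1862.069ms @ 9/2 + 310.345ms (3/4)
6. 2172.414ms @ 21/4 + 310.345ms (3/4)
7. 2482.759ms @ 6 + 1241.379ms (3)
8. 3724.138ms @ 9 + 620.69ms (3/2)
9. 4344.828ms @ 21/2 + 620.69ms (3/2)

note 8 onset = 9b = 3724.138ms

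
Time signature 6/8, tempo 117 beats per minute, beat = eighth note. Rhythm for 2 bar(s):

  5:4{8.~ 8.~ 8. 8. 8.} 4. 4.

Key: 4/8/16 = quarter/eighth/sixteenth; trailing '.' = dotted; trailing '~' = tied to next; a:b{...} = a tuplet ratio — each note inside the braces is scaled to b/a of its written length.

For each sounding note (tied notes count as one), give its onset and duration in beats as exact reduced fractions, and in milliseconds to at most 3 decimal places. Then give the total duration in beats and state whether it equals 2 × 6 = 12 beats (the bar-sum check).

1) 0.0ms=0b +1846.154ms=18/5b
2) 1846.154ms=18/5b +615.385ms=6/5b
3) 2461.538ms=24/5b +615.385ms=6/5b
4) 3076.923ms=6b +1538.462ms=3b
5) 4615.385ms=9b +1538.462ms=3b
Σ=12b of 12 (117bpm 6/8) — PASS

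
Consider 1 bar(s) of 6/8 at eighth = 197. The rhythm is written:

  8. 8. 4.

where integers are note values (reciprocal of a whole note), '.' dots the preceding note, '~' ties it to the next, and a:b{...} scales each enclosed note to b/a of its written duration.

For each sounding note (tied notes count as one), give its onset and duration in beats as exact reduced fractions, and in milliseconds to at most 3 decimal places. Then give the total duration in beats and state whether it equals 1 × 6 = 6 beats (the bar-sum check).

1) 0.0ms=0b +456.853ms=3/2b
2) 456.853ms=3/2b +456.853ms=3/2b
3) 913.706ms=3b +913.706ms=3b
Σ=6b of 6 (197bpm 6/8) — PASS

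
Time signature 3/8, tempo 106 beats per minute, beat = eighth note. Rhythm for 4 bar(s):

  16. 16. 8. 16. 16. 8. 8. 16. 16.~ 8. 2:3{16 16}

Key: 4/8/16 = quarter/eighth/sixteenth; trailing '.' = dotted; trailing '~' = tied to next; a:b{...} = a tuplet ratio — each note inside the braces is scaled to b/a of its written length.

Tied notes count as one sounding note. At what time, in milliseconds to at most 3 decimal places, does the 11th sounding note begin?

1. 0.0ms @ 0 + 424.528ms (3/4)
2. 424.528ms @ 3/4 + 424.528ms (3/4)
3. 849.057ms @ 3/2 + 849.057ms (3/2)
4. 1698.113ms @ 3 + 424.528ms (3/4)
5. 2122.642ms @ 15/4 + 424.528ms (3/4)
6. 2547.17ms @ 9/2 + 849.057ms (3/2)
7. 3396.226ms @ 6 + 849.057ms (3/2)
8. 4245.283ms @ 15/2 + 424.528ms (3/4)
9. 4669.811ms @ 33/4 + 1273.585ms (9/4)
10. 5943.396ms @ 21/2 + 424.528ms (3/4)
11. 6367.925ms @ 45/4 + 424.528ms (3/4)

note 11 onset = 45/4b = 6367.925ms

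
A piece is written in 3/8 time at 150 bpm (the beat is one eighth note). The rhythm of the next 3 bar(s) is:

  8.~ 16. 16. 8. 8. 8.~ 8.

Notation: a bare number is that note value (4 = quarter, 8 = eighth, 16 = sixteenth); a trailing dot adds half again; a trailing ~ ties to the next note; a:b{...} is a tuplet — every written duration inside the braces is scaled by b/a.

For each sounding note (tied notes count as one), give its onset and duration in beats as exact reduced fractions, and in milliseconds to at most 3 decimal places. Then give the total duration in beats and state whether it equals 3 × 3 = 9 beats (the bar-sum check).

1) 0.0ms=0b +900.0ms=9/4b
2) 900.0ms=9/4b +300.0ms=3/4b
3) 1200.0ms=3b +600.0ms=3/2b
4) 1800.0ms=9/2b +600.0ms=3/2b
5) 2400.0ms=6b +1200.0ms=3b
Σ=9b of 9 (150bpm 3/8) — PASS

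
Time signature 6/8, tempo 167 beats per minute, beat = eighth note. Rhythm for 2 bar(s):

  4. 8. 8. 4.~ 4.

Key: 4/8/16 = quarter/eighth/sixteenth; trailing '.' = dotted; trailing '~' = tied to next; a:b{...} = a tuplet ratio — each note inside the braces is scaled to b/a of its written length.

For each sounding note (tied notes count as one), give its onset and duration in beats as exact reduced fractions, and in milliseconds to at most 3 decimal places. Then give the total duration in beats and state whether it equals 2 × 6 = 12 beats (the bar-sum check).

1) 0.0ms=0b +1077.844ms=3b
2) 1077.844ms=3b +538.922ms=3/2b
3) 1616.766ms=9/2b +538.922ms=3/2b
4) 2155.689ms=6b +2155.689ms=6b
Σ=12b of 12 (167bpm 6/8) — PASS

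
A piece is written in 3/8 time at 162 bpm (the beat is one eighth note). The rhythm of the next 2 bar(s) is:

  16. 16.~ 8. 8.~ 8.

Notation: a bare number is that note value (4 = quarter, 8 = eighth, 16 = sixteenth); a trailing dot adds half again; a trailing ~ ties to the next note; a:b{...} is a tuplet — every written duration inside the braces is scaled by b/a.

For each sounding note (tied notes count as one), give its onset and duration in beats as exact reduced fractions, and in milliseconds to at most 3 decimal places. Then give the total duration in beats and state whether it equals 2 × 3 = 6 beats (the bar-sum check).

1) 0.0ms=0b +277.778ms=3/4b
2) 277.778ms=3/4b +833.333ms=9/4b
3) 1111.111ms=3b +1111.111ms=3b
Σ=6b of 6 (162bpm 3/8) — PASS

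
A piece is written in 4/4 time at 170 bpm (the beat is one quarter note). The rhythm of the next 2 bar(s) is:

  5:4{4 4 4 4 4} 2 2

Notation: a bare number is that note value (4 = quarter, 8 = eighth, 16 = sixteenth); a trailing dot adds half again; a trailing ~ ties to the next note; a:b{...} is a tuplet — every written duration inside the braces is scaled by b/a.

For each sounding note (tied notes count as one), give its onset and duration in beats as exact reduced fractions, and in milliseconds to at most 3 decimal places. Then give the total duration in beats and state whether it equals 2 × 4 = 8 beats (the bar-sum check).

1) 0.0ms=0b +282.353ms=4/5b
2) 282.353ms=4/5b +282.353ms=4/5b
3) 564.706ms=8/5b +282.353ms=4/5b
4) 847.059ms=12/5b +282.353ms=4/5b
5) 1129.412ms=16/5b +282.353ms=4/5b
6) 1411.765ms=4b +705.882ms=2b
7) 2117.647ms=6b +705.882ms=2b
Σ=8b of 8 (170bpm 4/4) — PASS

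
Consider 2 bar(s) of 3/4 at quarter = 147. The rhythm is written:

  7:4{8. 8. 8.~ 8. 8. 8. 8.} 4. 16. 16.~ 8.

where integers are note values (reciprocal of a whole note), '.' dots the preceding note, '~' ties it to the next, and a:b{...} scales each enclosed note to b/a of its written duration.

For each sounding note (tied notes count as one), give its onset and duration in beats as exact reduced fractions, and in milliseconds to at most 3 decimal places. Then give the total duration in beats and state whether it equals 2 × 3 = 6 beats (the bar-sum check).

1) 0.0ms=0b +174.927ms=3/7b
2) 174.927ms=3/7b +174.927ms=3/7b
3) 349.854ms=6/7b +349.854ms=6/7b
4) 699.708ms=12/7b +174.927ms=3/7b
5) 874.636ms=15/7b +174.927ms=3/7b
6) 1049.563ms=18/7b +174.927ms=3/7b
7) 1224.49ms=3b +612.245ms=3/2b
8) 1836.735ms=9/2b +153.061ms=3/8b
9) 1989.796ms=39/8b +459.184ms=9/8b
Σ=6b of 6 (147bpm 3/4) — PASS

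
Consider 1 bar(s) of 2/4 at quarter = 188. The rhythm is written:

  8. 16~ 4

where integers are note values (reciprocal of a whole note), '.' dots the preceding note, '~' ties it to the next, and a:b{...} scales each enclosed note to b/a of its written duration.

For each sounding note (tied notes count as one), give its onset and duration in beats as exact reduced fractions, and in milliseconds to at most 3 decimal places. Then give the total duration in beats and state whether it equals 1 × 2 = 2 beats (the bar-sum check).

1) 0.0ms=0b +239.362ms=3/4b
2) 239.362ms=3/4b +398.936ms=5/4b
Σ=2b of 2 (188bpm 2/4) — PASS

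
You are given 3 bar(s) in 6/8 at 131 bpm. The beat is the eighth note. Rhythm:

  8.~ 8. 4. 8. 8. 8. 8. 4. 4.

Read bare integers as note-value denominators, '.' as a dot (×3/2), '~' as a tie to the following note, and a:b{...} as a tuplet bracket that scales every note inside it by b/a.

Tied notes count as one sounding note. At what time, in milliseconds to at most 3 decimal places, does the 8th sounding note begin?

note 8 onset = 15b = 6870.229ms

1. 0.0ms @ 0 + 1374.046ms (3)
2. 1374.046ms @ 3 + 1374.046ms (3)
3. 2748.092ms @ 6 + 687.023ms (3/2)
4. 3435.115ms @ 15/2 + 687.023ms (3/2)
5. 4122.137ms @ 9 + 687.023ms (3/2)
6. 4809.16ms @ 21/2 + 687.023ms (3/2)
7. 5496.183ms @ 12 + 1374.046ms (3)
8. 6870.229ms @ 15 + 1374.046ms (3)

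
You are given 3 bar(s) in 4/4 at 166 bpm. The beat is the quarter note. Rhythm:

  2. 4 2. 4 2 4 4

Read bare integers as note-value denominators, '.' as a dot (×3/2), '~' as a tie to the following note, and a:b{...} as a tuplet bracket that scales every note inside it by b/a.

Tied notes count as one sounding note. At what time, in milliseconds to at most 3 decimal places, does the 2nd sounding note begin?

note 2 onset = 3b = 1084.337ms

1. 0.0ms @ 0 + 1084.337ms (3)
2. 1084.337ms @ 3 + 361.446ms (1)
3. 1445.783ms @ 4 + 1084.337ms (3)
4. 2530.12ms @ 7 + 361.446ms (1)
5. 2891.566ms @ 8 + 722.892ms (2)
6. 3614.458ms @ 10 + 361.446ms (1)
7. 3975.904ms @ 11 + 361.446ms (1)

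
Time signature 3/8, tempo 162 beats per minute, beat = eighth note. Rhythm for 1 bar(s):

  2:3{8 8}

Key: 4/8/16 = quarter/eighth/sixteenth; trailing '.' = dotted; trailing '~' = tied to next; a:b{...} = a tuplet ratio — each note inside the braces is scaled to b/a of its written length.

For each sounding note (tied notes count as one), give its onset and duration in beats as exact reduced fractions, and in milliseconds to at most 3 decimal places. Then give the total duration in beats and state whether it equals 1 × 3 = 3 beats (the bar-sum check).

1) 0.0ms=0b +555.556ms=3/2b
2) 555.556ms=3/2b +555.556ms=3/2b
Σ=3b of 3 (162bpm 3/8) — PASS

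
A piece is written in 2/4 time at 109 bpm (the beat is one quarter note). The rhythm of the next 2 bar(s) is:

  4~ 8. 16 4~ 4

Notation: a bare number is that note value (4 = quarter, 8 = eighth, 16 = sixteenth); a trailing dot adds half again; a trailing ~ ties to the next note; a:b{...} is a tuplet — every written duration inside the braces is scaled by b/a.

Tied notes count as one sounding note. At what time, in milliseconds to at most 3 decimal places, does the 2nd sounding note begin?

note 2 onset = 7/4b = 963.303ms

1. 0.0ms @ 0 + 963.303ms (7/4)
2. 963.303ms @ 7/4 + 137.615ms (1/4)
3. 1100.917ms @ 2 + 1100.917ms (2)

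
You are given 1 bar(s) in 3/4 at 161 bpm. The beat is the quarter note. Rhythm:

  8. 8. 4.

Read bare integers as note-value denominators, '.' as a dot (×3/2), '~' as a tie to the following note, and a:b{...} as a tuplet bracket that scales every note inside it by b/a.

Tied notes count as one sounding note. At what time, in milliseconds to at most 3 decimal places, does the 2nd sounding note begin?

1. 0.0ms @ 0 + 279.503ms (3/4)
2. 279.503ms @ 3/4 + 279.503ms (3/4)
3. 559.006ms @ 3/2 + 559.006ms (3/2)

note 2 onset = 3/4b = 279.503ms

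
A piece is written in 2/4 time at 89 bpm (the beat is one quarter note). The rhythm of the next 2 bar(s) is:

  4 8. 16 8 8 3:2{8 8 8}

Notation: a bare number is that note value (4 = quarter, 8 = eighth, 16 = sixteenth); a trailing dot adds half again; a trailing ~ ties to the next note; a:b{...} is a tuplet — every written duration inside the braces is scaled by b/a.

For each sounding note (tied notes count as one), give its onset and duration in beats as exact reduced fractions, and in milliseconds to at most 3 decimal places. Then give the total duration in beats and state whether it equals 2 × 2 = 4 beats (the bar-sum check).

1) 0.0ms=0b +674.157ms=1b
2) 674.157ms=1b +505.618ms=3/4b
3) 1179.775ms=7/4b +168.539ms=1/4b
4) 1348.315ms=2b +337.079ms=1/2b
5) 1685.393ms=5/2b +337.079ms=1/2b
6) 2022.472ms=3b +224.719ms=1/3b
7) 2247.191ms=10/3b +224.719ms=1/3b
8) 2471.91ms=11/3b +224.719ms=1/3b
Σ=4b of 4 (89bpm 2/4) — PASS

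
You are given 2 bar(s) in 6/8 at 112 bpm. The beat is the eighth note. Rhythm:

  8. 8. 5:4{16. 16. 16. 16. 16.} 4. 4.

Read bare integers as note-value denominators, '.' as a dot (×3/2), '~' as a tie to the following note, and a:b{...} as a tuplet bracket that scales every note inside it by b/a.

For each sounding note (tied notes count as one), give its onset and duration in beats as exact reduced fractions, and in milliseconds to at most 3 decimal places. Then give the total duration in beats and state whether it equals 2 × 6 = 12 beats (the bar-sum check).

1) 0.0ms=0b +803.571ms=3/2b
2) 803.571ms=3/2b +803.571ms=3/2b
3) 1607.143ms=3b +321.429ms=3/5b
4) 1928.571ms=18/5b +321.429ms=3/5b
5) 2250.0ms=21/5b +321.429ms=3/5b
6) 2571.429ms=24/5b +321.429ms=3/5b
7) 2892.857ms=27/5b +321.429ms=3/5b
8) 3214.286ms=6b +1607.143ms=3b
9) 4821.429ms=9b +1607.143ms=3b
Σ=12b of 12 (112bpm 6/8) — PASS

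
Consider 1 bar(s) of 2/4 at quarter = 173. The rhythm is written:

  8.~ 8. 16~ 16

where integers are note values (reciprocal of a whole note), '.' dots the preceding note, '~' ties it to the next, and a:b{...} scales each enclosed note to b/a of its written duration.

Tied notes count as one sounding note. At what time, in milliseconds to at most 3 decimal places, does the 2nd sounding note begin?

1. 0.0ms @ 0 + 520.231ms (3/2)
2. 520.231ms @ 3/2 + 173.41ms (1/2)

note 2 onset = 3/2b = 520.231ms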